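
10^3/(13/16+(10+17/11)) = 7040/87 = 80.92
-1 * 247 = -247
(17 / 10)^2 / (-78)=-289 / 7800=-0.04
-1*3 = -3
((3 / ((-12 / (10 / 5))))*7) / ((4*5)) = -7 / 40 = -0.18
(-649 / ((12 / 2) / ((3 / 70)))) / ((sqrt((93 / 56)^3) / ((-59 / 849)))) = 153164*sqrt(1302) / 36715005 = 0.15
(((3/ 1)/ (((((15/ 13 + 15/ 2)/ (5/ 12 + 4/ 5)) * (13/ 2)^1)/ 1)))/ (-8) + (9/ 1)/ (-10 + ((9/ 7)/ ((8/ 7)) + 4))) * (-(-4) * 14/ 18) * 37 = -56189791/ 263250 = -213.45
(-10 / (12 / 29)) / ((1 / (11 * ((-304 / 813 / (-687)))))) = -242440 / 1675593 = -0.14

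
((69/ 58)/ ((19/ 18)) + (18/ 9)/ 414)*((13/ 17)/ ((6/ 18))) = 98722/ 38019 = 2.60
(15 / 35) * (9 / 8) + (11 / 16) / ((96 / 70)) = 5287 / 5376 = 0.98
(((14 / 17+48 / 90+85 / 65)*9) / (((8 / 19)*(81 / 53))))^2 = 79118018518561 / 56968142400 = 1388.81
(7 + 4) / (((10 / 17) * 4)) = 187 / 40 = 4.68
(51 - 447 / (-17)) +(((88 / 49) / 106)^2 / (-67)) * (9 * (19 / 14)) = 4156347142818 / 53773172957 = 77.29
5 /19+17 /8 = 363 /152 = 2.39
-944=-944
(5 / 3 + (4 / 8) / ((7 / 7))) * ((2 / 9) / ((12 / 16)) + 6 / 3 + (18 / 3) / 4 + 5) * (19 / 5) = 23465 / 324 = 72.42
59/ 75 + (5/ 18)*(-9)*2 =-316/ 75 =-4.21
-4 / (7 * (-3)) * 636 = 848 / 7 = 121.14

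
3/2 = 1.50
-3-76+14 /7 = -77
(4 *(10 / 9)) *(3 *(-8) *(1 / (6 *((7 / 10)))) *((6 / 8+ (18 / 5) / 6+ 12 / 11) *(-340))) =21077.06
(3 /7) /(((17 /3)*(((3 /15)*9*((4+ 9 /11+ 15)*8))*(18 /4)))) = 0.00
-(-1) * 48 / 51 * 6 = 96 / 17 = 5.65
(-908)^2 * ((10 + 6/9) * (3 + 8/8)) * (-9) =-316594176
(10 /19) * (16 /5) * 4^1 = 128 /19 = 6.74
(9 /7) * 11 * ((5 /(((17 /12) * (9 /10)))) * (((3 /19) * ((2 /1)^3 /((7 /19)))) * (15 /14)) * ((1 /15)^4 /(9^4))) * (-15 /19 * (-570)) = 0.00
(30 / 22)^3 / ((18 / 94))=17625 / 1331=13.24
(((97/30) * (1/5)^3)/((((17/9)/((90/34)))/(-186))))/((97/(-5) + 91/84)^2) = -35073648/1745272445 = -0.02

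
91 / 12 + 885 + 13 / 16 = 42883 / 48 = 893.40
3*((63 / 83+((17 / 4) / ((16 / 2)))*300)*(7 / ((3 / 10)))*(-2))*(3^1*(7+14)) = -234455445 / 166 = -1412382.20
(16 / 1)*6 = 96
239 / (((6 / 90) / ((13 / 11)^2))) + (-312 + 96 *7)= 649425 / 121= 5367.15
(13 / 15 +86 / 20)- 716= -4265 / 6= -710.83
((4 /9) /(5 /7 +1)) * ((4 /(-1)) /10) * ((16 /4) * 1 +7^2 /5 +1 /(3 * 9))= -26152 /18225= -1.43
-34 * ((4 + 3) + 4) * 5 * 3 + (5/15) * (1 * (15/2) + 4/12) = -100933/18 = -5607.39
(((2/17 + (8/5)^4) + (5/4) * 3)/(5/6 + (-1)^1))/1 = -1328709/21250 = -62.53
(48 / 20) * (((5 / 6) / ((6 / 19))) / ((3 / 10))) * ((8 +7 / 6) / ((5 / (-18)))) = -2090 / 3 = -696.67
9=9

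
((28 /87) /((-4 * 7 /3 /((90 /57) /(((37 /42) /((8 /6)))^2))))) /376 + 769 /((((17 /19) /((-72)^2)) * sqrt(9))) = 895110360089424 /602700881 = 1485165.18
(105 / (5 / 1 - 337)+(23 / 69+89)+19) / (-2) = -107585 / 1992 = -54.01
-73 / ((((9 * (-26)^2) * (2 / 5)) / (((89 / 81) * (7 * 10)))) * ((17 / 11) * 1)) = -12506725 / 8377668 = -1.49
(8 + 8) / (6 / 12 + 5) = 2.91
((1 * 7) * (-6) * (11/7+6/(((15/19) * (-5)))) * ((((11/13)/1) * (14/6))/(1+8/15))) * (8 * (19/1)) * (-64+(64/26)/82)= 21549217536/796835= 27043.51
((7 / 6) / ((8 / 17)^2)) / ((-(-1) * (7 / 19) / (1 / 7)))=5491 / 2688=2.04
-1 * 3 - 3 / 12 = -13 / 4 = -3.25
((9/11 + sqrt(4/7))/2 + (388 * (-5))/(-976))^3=876257125 * sqrt(7)/352988944 + 286081015729/19335149504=21.36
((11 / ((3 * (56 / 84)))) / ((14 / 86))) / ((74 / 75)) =35475 / 1036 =34.24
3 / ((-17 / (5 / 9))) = -5 / 51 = -0.10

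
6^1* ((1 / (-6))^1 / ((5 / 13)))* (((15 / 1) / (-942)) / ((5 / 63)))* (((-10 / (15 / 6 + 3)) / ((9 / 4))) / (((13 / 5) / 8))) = -2240 / 1727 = -1.30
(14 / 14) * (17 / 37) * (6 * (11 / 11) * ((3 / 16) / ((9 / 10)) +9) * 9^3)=2738853 / 148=18505.76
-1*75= -75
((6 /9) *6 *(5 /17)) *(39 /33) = 1.39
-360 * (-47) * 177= 2994840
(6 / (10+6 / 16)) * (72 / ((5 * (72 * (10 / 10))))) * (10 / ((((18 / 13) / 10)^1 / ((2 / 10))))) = 416 / 249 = 1.67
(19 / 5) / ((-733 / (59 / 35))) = -1121 / 128275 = -0.01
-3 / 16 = -0.19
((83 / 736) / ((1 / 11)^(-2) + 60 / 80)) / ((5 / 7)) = 581 / 448040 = 0.00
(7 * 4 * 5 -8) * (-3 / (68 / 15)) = -1485 / 17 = -87.35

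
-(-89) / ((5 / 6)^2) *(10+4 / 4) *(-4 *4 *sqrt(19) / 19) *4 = -2255616 *sqrt(19) / 475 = -20698.95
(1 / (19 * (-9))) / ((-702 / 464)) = 0.00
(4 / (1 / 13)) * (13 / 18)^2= 2197 / 81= 27.12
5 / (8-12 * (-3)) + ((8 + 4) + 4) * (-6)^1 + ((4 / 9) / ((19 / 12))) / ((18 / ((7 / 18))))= -19477891 / 203148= -95.88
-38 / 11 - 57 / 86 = -3895 / 946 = -4.12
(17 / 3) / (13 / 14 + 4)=238 / 207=1.15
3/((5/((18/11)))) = 54/55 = 0.98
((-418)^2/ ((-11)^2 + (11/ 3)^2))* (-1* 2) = -12996/ 5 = -2599.20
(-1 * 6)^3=-216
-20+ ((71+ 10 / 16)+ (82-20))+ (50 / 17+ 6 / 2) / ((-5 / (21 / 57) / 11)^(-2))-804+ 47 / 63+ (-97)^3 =-6628294651435 / 7257096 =-913353.59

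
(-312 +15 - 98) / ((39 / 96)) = -12640 / 13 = -972.31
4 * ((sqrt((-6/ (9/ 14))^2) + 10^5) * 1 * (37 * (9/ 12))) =11101036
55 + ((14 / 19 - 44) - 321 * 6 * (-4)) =146599 / 19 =7715.74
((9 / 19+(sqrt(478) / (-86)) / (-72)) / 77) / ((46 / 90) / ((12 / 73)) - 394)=-4860 / 308811503 - 15 *sqrt(478) / 2795556764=-0.00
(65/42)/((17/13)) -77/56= -547/2856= -0.19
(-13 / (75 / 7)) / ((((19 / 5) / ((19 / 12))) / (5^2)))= -455 / 36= -12.64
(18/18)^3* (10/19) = 10/19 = 0.53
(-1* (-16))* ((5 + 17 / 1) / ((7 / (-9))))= -3168 / 7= -452.57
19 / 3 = 6.33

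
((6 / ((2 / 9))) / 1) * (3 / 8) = 81 / 8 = 10.12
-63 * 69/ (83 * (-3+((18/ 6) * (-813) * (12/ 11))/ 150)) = 398475/ 157783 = 2.53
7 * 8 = 56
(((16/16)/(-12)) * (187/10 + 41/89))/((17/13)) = -221689/181560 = -1.22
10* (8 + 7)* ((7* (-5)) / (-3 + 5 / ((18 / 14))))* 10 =-118125 / 2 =-59062.50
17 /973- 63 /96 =-19889 /31136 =-0.64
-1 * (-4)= 4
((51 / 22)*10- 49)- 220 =-2704 / 11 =-245.82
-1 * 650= -650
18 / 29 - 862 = -24980 / 29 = -861.38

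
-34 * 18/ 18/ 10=-17/ 5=-3.40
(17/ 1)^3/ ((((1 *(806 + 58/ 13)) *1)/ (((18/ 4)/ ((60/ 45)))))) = 574821/ 28096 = 20.46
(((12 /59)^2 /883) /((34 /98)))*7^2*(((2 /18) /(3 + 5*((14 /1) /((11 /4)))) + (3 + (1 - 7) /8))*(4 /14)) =0.00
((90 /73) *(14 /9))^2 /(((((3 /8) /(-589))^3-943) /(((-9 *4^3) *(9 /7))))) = 1518584173992345600 /525742708650559499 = 2.89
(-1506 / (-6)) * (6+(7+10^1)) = 5773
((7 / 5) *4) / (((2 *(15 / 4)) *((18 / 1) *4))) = 0.01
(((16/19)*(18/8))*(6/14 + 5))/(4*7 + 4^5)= 18/1841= 0.01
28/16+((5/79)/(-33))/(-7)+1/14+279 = 20498861/72996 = 280.82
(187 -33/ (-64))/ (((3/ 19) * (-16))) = -228019/ 3072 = -74.22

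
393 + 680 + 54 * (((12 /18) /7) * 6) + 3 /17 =1104.03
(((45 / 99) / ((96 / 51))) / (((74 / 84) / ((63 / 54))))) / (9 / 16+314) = 595 / 585266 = 0.00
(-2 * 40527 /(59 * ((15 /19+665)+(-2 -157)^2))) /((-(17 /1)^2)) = 1540026 /8405955439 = 0.00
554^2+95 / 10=613851 / 2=306925.50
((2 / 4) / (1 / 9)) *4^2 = 72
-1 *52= -52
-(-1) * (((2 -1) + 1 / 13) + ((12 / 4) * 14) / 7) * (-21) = -1932 / 13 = -148.62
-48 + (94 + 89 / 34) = 1653 / 34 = 48.62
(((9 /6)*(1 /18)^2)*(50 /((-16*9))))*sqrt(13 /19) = -25*sqrt(247) /295488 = -0.00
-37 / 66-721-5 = -726.56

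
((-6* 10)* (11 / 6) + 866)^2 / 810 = 3528 / 5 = 705.60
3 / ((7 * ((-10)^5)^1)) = -3 / 700000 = -0.00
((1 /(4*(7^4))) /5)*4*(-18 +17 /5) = -0.00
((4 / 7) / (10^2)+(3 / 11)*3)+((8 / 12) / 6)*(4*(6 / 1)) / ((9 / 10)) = 196822 / 51975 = 3.79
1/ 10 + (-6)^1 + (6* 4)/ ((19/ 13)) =1999/ 190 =10.52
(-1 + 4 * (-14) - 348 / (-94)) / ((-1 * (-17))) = -2505 / 799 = -3.14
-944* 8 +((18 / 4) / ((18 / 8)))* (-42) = -7636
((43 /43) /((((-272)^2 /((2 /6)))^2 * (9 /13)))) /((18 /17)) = 13 /469444460544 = 0.00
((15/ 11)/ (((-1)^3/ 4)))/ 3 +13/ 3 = 83/ 33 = 2.52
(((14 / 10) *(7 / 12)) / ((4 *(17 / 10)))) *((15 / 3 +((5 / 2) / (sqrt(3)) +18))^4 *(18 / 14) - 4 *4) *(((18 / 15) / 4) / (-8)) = -16984527 / 10240 - 1026053 *sqrt(3) / 4352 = -2067.00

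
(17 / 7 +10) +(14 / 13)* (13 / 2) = 136 / 7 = 19.43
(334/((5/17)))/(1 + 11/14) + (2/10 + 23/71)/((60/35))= 11293289/17750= 636.24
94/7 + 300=2194/7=313.43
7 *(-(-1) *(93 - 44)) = 343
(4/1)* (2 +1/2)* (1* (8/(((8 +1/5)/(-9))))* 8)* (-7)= 201600/41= 4917.07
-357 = -357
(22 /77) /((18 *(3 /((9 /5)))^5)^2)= 0.00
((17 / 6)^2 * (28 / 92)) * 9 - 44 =-2025 / 92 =-22.01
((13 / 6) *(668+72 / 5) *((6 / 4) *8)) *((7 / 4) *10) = 310492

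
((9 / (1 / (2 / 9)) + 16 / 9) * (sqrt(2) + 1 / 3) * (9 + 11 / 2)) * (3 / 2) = 493 / 18 + 493 * sqrt(2) / 6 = 143.59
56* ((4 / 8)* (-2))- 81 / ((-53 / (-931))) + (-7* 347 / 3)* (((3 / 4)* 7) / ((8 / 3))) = -5211605 / 1696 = -3072.88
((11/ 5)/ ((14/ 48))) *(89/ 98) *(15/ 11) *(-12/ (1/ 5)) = -192240/ 343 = -560.47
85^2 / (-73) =-7225 / 73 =-98.97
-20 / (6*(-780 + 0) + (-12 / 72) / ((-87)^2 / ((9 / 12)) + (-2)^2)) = 1211520 / 283495681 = 0.00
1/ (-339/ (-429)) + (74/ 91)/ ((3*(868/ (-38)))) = 8392024/ 6694233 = 1.25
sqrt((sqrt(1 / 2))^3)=2^(1 / 4) / 2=0.59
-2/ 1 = -2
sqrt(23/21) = sqrt(483)/21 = 1.05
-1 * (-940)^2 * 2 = -1767200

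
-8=-8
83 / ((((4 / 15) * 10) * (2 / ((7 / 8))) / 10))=8715 / 64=136.17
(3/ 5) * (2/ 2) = 3/ 5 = 0.60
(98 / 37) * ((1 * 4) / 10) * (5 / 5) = 196 / 185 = 1.06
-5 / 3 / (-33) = 5 / 99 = 0.05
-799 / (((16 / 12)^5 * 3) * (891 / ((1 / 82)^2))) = -799 / 75739136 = -0.00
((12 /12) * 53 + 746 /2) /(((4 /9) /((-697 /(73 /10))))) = -6680745 /73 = -91517.05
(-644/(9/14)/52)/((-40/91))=7889/180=43.83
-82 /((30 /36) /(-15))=1476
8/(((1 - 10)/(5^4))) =-5000/9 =-555.56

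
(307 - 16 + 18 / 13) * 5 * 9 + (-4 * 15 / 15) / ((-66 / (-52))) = 5643133 / 429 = 13154.16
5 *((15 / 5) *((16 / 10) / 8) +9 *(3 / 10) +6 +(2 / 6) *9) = 61.50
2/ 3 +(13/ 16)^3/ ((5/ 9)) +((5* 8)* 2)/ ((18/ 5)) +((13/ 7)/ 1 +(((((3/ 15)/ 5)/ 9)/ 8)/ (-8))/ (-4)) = 18430023/ 716800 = 25.71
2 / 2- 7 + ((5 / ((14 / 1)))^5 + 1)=-2685995 / 537824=-4.99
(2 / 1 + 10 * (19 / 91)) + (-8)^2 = 6196 / 91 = 68.09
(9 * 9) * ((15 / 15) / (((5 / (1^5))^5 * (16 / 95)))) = 1539 / 10000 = 0.15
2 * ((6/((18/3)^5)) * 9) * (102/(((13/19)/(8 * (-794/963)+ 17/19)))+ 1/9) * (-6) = 10638943/150228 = 70.82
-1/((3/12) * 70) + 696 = 24358/35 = 695.94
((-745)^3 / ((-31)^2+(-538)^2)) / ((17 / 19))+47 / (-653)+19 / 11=-11274733979295 / 7092328991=-1589.71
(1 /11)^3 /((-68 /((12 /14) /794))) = -3 /251521732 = -0.00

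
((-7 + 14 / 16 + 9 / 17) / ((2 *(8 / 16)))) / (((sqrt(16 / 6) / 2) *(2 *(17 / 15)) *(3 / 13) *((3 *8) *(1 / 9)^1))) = -148395 *sqrt(6) / 73984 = -4.91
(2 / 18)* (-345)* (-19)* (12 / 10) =874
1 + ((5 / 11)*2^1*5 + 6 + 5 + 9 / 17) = 3193 / 187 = 17.07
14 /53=0.26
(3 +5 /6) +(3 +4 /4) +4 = 11.83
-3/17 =-0.18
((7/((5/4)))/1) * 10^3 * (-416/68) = -582400/17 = -34258.82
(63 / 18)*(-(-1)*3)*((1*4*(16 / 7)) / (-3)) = -32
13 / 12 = 1.08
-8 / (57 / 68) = -544 / 57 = -9.54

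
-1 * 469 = -469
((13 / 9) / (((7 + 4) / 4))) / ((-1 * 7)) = -52 / 693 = -0.08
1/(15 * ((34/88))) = 44/255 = 0.17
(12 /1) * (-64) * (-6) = 4608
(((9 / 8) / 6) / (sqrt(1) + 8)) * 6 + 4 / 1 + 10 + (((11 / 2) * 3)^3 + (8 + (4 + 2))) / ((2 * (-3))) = -35371 / 48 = -736.90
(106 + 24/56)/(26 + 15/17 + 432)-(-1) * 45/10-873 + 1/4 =-189599451/218428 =-868.02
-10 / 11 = -0.91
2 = 2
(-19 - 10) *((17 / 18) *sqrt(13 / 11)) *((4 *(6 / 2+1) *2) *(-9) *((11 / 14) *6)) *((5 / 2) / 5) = 11832 *sqrt(143) / 7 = 20212.88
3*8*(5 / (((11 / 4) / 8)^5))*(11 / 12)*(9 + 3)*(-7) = -28185722880 / 14641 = -1925122.80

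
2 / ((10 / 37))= 37 / 5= 7.40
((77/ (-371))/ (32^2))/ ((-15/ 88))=121/ 101760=0.00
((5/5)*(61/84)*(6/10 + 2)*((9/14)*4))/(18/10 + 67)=2379/33712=0.07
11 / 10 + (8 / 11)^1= 201 / 110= 1.83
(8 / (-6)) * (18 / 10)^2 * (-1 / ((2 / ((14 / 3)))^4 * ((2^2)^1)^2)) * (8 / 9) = 4802 / 675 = 7.11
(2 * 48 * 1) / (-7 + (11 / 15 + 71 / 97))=-139680 / 8053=-17.35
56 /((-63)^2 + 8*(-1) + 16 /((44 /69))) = 616 /43847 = 0.01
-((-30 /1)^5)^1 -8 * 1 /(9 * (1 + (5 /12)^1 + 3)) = 24299999.80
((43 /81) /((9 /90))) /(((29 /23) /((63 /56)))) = 4945 /1044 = 4.74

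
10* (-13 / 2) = -65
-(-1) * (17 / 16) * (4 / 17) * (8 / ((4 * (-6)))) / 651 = -1 / 7812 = -0.00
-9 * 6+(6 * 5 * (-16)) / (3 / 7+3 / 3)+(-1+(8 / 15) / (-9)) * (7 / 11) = -52741 / 135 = -390.67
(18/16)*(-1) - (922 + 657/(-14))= -49067/56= -876.20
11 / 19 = 0.58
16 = 16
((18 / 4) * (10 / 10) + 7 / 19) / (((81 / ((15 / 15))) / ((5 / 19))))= 925 / 58482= 0.02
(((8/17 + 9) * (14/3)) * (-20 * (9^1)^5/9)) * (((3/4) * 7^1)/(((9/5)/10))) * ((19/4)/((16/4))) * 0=0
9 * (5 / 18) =5 / 2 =2.50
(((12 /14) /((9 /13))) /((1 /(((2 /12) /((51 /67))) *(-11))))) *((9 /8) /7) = -9581 /19992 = -0.48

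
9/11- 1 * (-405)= 4464/11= 405.82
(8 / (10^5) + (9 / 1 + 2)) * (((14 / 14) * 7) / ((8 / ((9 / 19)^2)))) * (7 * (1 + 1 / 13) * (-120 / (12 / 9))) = -2644747119 / 1805000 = -1465.23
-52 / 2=-26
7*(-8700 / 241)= -60900 / 241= -252.70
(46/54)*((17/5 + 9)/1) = 1426/135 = 10.56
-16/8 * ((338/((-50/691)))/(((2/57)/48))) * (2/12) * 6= 319507344/25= 12780293.76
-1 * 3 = -3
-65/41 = -1.59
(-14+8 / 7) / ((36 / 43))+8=-103 / 14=-7.36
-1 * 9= -9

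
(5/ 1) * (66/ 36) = 55/ 6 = 9.17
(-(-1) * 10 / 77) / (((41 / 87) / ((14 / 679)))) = 1740 / 306229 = 0.01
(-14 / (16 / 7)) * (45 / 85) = -441 / 136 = -3.24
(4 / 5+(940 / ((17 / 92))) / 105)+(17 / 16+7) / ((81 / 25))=13298377 / 257040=51.74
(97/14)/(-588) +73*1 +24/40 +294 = 15129931/41160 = 367.59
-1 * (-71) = 71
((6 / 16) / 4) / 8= 3 / 256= 0.01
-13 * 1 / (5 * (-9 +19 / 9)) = 117 / 310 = 0.38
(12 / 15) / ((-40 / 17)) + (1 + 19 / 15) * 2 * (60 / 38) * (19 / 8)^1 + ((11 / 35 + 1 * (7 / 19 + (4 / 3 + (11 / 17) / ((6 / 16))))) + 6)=2984693 / 113050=26.40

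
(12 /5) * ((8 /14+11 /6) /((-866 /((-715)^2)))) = -10326745 /3031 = -3407.04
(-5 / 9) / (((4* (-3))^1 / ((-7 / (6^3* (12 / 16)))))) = -0.00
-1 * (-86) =86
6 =6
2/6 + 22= 67/3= 22.33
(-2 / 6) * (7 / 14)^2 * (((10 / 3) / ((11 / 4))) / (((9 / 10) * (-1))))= 100 / 891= 0.11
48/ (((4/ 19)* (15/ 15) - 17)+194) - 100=-335788/ 3367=-99.73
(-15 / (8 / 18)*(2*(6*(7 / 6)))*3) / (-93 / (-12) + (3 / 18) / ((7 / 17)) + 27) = -119070 / 2953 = -40.32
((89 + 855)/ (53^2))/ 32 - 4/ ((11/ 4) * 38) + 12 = 14057331/ 1174162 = 11.97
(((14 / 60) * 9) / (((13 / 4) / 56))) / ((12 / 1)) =196 / 65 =3.02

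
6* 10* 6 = 360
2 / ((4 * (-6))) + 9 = 107 / 12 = 8.92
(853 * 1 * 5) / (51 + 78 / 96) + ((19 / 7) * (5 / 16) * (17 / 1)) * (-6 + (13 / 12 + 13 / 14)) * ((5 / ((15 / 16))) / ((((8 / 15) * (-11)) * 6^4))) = 4578432234385 / 55592925696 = 82.36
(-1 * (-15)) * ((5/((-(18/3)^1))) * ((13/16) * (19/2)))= -6175/64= -96.48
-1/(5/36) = -36/5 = -7.20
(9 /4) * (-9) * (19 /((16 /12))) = -4617 /16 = -288.56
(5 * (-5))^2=625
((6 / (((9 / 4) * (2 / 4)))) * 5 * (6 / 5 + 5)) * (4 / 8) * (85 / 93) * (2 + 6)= 5440 / 9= 604.44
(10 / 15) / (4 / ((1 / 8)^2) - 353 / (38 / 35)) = -76 / 7881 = -0.01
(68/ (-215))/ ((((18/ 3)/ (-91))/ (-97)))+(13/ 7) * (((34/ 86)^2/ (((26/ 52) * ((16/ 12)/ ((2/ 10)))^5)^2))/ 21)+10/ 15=-107766206463926050969/ 231938560000000000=-464.63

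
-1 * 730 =-730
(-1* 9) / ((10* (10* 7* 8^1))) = -9 / 5600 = -0.00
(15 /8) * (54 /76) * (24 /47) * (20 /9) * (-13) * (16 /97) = -3.24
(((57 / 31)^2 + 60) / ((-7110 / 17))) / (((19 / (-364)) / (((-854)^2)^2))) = 422945993634321248 / 273885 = 1544246649631.49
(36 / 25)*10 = 72 / 5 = 14.40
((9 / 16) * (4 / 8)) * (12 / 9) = 3 / 8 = 0.38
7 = 7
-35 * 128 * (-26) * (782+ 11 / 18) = 820426880 / 9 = 91158542.22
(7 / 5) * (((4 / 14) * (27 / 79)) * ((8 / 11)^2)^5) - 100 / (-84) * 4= 1025745894967916 / 215150937065295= 4.77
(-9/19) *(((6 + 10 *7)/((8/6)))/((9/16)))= -48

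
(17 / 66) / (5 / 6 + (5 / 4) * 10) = 17 / 880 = 0.02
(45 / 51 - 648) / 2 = -11001 / 34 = -323.56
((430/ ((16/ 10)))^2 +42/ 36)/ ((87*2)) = 3466931/ 8352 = 415.10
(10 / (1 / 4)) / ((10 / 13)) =52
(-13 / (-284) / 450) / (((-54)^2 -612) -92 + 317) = 13 / 323206200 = 0.00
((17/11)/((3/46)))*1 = 782/33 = 23.70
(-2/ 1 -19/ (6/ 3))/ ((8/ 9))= -207/ 16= -12.94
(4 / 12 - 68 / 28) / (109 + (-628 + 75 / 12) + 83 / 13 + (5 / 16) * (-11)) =9152 / 2226819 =0.00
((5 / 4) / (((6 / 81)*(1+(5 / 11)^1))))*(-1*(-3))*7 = 31185 / 128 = 243.63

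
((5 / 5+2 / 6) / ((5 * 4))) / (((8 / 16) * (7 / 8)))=16 / 105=0.15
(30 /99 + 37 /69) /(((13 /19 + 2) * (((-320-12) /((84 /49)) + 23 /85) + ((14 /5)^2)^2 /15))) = -37821875 /22898595852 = -0.00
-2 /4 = -1 /2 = -0.50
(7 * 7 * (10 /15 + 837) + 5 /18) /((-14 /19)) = -14037713 /252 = -55705.21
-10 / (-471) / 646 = 5 / 152133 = 0.00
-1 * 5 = -5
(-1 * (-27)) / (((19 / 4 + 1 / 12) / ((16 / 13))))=2592 / 377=6.88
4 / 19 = 0.21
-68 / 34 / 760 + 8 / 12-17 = -18623 / 1140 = -16.34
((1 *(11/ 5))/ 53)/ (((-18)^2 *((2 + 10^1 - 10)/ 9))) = 11/ 19080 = 0.00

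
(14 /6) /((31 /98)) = 7.38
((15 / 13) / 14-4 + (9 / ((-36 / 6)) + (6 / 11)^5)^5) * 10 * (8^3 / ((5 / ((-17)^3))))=514149754675358045628898528689426784 / 9859582408483418705806552841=52147214.09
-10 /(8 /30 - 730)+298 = 1631029 /5473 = 298.01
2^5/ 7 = 32/ 7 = 4.57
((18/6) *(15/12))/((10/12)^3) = 162/25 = 6.48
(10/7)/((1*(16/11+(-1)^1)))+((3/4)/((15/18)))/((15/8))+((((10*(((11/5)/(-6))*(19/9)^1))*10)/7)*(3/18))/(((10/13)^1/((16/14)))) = 87778/99225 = 0.88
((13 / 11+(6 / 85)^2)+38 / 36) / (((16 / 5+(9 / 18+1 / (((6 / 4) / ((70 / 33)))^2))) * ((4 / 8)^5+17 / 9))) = 91460879136 / 446398447145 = 0.20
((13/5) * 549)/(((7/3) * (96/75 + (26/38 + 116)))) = 2034045/392231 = 5.19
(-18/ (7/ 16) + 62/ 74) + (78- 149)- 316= -110672/ 259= -427.31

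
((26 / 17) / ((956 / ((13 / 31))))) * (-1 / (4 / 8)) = -169 / 125953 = -0.00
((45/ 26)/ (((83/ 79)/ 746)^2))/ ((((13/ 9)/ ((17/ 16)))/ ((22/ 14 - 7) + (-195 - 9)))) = -4382074587476745/ 32598748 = -134424628.44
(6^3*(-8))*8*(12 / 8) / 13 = -20736 / 13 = -1595.08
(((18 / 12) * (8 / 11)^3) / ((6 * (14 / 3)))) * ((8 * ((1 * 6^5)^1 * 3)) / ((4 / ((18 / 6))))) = 26873856 / 9317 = 2884.39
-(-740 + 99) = 641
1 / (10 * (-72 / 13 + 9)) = 13 / 450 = 0.03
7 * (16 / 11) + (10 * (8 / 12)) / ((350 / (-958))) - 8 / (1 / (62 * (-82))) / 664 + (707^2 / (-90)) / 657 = 3380980621 / 75579966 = 44.73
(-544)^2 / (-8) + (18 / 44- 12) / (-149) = -121259521 / 3278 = -36991.92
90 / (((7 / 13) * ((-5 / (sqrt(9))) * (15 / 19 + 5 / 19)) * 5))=-6669 / 350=-19.05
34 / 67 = 0.51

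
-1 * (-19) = 19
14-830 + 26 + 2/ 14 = -789.86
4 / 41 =0.10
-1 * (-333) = 333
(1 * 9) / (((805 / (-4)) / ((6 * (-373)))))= 80568 / 805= 100.08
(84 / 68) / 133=3 / 323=0.01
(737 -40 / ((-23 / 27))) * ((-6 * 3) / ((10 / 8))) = -1298232 / 115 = -11288.97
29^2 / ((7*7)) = 841 / 49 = 17.16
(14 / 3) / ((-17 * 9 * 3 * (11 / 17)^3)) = -4046 / 107811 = -0.04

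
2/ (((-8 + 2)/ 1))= -1/ 3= -0.33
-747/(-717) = 249/239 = 1.04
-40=-40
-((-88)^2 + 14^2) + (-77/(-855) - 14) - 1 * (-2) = -6798883/855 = -7951.91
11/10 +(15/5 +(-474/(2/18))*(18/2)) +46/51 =-19578389/510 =-38389.00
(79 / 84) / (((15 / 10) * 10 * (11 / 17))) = 1343 / 13860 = 0.10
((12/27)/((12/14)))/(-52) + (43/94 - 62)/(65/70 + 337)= -0.19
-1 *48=-48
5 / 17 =0.29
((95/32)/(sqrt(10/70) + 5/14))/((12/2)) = -3325/288 + 665*sqrt(7)/144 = 0.67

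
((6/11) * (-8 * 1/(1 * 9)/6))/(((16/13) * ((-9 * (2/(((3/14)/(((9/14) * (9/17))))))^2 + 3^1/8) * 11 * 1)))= 15028/227693565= 0.00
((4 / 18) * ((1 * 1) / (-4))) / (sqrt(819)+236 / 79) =9322 / 45501147 - 6241 * sqrt(91) / 30334098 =-0.00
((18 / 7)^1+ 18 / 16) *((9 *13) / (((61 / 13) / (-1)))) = -314847 / 3416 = -92.17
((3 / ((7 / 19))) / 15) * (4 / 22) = 38 / 385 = 0.10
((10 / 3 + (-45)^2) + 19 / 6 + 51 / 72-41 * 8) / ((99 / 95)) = 3885595 / 2376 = 1635.35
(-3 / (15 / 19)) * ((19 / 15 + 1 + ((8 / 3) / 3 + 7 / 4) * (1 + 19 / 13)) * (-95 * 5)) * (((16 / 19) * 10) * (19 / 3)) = 296077760 / 351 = 843526.38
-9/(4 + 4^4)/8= -9/2080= -0.00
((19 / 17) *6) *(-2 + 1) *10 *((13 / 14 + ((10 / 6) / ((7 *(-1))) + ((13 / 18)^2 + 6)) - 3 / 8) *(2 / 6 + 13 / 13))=-5892470 / 9639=-611.32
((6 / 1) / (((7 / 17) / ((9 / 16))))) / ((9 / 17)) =867 / 56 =15.48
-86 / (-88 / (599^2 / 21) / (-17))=-262283531 / 924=-283856.64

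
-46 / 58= -23 / 29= -0.79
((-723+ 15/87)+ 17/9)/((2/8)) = -752660/261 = -2883.75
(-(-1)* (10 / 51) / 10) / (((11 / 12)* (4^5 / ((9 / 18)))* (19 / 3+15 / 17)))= 3 / 2072576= 0.00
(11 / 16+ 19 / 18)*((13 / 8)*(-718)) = -1171417 / 576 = -2033.71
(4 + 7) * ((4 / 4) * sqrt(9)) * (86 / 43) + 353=419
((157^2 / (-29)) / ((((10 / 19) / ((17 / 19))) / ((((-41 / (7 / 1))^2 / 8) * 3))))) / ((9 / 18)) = -2113183419 / 56840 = -37177.75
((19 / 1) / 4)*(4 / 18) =19 / 18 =1.06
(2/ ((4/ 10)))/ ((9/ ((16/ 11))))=0.81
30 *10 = 300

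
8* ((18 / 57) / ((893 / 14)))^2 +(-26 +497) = 135591107367 / 287879089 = 471.00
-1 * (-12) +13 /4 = 61 /4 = 15.25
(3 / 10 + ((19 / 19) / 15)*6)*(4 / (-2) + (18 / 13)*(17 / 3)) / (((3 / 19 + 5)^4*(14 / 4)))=2476099 / 1498848260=0.00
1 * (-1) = -1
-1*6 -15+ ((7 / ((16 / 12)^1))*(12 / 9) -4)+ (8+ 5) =-5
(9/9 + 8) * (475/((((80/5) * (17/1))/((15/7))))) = 64125/1904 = 33.68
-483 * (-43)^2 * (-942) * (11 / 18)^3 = 62207177263 / 324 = 191997460.69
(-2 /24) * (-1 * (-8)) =-2 /3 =-0.67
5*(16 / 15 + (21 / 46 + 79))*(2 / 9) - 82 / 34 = 919076 / 10557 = 87.06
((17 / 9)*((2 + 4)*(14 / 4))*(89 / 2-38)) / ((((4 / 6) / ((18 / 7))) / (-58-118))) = -175032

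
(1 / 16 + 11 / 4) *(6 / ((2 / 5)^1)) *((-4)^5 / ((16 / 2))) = -5400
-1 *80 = -80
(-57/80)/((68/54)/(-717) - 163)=1103463/252444080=0.00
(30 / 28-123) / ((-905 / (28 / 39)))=1138 / 11765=0.10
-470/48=-235/24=-9.79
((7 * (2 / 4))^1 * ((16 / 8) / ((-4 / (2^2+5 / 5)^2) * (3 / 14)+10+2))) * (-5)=-6125 / 2094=-2.93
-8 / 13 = -0.62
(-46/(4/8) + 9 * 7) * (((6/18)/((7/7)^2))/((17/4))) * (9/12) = -1.71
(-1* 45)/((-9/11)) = 55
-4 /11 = -0.36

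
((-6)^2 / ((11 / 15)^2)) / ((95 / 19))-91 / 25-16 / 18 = 241201 / 27225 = 8.86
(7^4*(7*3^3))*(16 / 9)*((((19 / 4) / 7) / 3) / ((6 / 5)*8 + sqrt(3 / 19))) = 39623360 / 2081 - 651700*sqrt(57) / 6243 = 18252.42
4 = 4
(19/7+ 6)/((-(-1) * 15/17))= 1037/105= 9.88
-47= -47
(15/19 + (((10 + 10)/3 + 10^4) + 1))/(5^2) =570482/1425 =400.34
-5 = -5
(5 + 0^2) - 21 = -16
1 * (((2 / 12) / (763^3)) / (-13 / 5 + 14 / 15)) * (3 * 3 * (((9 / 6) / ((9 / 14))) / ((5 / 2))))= -3 / 1586410525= -0.00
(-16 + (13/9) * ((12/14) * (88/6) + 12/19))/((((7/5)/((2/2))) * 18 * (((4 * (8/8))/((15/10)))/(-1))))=-4595/100548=-0.05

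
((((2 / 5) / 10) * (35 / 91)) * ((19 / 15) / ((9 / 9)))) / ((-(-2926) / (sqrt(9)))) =1 / 50050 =0.00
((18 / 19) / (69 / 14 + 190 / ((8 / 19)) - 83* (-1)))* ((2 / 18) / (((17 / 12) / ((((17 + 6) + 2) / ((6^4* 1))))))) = 350 / 131660937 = 0.00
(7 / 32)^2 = 0.05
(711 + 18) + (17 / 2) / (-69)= 100585 / 138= 728.88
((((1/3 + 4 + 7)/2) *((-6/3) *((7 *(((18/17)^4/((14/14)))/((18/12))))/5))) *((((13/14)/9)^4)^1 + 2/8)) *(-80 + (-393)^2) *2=-15570374847112/15166431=-1026634.07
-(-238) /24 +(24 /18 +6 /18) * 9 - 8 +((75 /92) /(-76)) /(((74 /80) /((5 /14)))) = 5742631 /339549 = 16.91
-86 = -86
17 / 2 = 8.50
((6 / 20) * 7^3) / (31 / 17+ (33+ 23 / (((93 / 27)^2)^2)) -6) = 16155152853 / 4550906410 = 3.55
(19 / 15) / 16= 19 / 240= 0.08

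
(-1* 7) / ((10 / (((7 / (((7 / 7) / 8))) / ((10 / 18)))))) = -1764 / 25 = -70.56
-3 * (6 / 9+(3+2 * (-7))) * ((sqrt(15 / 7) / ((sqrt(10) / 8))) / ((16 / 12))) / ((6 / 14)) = 31 * sqrt(42) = 200.90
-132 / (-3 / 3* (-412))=-33 / 103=-0.32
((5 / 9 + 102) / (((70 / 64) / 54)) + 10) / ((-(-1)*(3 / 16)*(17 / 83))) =235807648 / 1785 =132105.12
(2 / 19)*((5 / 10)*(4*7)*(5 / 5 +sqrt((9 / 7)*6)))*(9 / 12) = 21 / 19 +9*sqrt(42) / 19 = 4.18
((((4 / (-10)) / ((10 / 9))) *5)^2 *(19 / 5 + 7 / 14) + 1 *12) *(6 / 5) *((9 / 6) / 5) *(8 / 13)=233388 / 40625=5.74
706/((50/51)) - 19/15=53914/75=718.85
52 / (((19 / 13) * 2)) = 338 / 19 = 17.79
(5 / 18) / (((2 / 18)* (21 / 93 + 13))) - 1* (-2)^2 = -625 / 164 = -3.81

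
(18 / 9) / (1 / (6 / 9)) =4 / 3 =1.33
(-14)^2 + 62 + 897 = 1155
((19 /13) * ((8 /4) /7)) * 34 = 1292 /91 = 14.20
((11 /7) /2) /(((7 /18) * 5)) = 99 /245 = 0.40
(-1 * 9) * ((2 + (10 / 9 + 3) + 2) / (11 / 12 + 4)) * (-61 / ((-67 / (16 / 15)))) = -284992 / 19765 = -14.42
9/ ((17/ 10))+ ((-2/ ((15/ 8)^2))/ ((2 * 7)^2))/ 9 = 8929706/ 1686825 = 5.29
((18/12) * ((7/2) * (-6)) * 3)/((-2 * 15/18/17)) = 9639/10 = 963.90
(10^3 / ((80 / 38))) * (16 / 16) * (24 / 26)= 5700 / 13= 438.46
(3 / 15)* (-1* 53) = -53 / 5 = -10.60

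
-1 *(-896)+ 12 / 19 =17036 / 19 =896.63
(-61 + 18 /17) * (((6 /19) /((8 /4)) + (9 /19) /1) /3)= -4076 /323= -12.62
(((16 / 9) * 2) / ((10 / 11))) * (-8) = -1408 / 45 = -31.29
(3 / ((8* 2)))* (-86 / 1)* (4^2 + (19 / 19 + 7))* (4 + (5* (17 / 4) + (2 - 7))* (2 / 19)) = -83979 / 38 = -2209.97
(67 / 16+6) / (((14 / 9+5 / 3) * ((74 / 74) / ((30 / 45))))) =489 / 232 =2.11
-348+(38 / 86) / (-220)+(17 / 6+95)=-7099787 / 28380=-250.17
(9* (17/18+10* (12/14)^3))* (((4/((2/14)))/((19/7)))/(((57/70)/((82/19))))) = 73326040/20577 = 3563.50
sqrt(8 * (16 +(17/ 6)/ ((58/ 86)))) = 2 * sqrt(305805)/ 87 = 12.71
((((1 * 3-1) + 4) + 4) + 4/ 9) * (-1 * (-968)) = 90992/ 9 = 10110.22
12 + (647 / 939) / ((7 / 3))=12.30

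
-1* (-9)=9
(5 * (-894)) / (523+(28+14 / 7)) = -4470 / 553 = -8.08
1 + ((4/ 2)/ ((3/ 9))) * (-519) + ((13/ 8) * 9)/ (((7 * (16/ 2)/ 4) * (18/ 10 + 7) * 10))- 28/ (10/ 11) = -154925879/ 49280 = -3143.79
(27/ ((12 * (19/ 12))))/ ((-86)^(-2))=199692/ 19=10510.11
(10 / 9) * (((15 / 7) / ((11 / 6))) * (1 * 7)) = 9.09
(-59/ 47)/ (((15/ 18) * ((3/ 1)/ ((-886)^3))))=82069761808/ 235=349233028.97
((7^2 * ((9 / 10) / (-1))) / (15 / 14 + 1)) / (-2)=3087 / 290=10.64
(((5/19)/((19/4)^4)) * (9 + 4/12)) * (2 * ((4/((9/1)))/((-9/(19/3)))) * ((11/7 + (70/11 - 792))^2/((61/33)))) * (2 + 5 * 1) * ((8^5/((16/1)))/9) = -305756299927224320/191243070117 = -1598783.68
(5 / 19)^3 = 0.02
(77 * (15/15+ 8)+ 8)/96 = 701/96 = 7.30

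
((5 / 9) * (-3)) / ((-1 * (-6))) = -0.28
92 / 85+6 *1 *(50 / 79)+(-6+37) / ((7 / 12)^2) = 95.98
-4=-4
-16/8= -2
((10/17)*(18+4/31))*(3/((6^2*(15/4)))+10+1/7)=3599048/33201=108.40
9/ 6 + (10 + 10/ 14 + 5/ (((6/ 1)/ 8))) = 793/ 42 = 18.88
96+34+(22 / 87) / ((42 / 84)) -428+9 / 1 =-25099 / 87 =-288.49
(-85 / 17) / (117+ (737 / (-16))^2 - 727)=-1280 / 387009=-0.00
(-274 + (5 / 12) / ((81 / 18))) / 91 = -2113 / 702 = -3.01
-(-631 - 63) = 694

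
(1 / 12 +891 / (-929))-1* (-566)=6300005 / 11148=565.12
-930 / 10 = -93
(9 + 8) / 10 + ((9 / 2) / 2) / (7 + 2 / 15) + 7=19293 / 2140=9.02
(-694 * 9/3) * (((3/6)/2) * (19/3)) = -6593/2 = -3296.50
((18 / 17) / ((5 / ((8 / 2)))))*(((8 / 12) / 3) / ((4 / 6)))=24 / 85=0.28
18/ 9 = 2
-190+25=-165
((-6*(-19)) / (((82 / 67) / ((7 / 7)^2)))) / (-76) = -1.23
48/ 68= 12/ 17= 0.71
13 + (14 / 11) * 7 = 241 / 11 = 21.91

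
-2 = -2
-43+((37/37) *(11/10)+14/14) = -409/10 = -40.90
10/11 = 0.91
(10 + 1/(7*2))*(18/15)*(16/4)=1692/35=48.34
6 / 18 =1 / 3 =0.33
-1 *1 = -1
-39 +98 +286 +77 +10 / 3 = 1276 / 3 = 425.33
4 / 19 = 0.21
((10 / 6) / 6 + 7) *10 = 655 / 9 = 72.78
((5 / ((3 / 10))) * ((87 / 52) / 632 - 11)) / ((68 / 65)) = -45177125 / 257856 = -175.20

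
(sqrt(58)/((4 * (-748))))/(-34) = sqrt(58)/101728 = 0.00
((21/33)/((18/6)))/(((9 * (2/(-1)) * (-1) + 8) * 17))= 7/14586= 0.00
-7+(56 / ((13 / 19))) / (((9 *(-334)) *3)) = -410851 / 58617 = -7.01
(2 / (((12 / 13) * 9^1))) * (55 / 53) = 715 / 2862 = 0.25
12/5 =2.40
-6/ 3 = -2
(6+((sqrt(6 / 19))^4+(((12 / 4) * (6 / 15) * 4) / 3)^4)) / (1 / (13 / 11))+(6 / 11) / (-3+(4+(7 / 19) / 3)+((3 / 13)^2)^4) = 2000549049888250888 / 129571595887806875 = 15.44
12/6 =2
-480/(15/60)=-1920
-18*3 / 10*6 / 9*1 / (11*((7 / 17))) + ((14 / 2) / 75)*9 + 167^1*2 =643037 / 1925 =334.05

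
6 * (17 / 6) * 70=1190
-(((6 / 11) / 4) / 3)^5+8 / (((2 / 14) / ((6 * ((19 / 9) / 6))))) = 5483464439 / 46382688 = 118.22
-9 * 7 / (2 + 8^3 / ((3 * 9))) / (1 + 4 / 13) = -22113 / 9622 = -2.30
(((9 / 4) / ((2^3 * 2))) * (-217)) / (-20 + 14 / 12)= 5859 / 3616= 1.62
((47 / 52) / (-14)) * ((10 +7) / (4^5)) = -799 / 745472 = -0.00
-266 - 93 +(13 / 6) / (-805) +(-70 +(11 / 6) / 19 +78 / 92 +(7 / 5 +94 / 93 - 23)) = -425448053 / 948290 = -448.65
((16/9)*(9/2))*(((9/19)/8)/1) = 9/19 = 0.47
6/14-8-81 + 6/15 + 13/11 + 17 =-26946/385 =-69.99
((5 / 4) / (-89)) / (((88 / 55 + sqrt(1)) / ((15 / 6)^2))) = -625 / 18512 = -0.03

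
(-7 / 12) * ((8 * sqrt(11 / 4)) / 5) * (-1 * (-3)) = -7 * sqrt(11) / 5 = -4.64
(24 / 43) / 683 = 24 / 29369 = 0.00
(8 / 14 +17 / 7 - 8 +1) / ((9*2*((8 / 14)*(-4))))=7 / 72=0.10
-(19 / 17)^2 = -361 / 289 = -1.25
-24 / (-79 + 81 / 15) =15 / 46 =0.33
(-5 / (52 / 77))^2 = 148225 / 2704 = 54.82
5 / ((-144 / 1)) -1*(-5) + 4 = 1291 / 144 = 8.97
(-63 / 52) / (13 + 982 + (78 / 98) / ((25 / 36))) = -77175 / 63454508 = -0.00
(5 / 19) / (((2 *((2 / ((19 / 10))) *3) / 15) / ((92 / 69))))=5 / 6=0.83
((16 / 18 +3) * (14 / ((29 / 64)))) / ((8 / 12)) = 15680 / 87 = 180.23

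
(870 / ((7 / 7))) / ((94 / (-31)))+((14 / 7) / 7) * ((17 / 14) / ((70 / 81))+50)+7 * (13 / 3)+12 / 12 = -116503753 / 483630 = -240.89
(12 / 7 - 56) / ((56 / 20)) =-950 / 49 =-19.39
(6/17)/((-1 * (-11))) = 0.03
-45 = -45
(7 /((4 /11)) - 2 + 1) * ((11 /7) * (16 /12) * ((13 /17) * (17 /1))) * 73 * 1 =36287.95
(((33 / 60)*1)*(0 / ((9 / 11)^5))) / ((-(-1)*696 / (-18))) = 0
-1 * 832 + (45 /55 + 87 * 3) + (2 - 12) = -6382 /11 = -580.18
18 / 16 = 9 / 8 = 1.12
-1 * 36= -36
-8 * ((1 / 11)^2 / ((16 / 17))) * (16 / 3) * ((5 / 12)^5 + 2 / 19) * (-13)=0.57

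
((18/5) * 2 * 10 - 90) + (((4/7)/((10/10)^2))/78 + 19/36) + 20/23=-1250425/75348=-16.60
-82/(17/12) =-984/17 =-57.88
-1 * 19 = -19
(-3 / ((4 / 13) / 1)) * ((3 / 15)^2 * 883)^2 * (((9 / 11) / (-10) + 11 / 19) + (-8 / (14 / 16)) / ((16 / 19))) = 4608829783857 / 36575000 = 126010.38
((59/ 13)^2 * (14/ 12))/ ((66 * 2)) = 24367/ 133848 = 0.18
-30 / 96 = -5 / 16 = -0.31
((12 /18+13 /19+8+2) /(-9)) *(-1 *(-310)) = -200570 /513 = -390.97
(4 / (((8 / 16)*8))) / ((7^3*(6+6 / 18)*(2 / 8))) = 12 / 6517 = 0.00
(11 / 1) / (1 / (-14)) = -154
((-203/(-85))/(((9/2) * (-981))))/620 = -203/232644150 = -0.00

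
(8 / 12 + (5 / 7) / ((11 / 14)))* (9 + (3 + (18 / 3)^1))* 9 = 2808 / 11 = 255.27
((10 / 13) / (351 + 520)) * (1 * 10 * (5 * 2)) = 1000 / 11323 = 0.09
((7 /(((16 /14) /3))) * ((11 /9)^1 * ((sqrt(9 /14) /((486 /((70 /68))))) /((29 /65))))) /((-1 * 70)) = -0.00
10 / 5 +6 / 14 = 17 / 7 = 2.43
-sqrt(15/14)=-sqrt(210)/14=-1.04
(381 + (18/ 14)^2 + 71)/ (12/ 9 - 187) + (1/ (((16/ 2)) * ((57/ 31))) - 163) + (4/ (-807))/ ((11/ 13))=-6090421513859/ 36826554072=-165.38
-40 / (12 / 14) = -140 / 3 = -46.67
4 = 4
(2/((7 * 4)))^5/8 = 0.00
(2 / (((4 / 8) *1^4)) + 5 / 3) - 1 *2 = 11 / 3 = 3.67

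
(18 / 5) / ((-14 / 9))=-81 / 35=-2.31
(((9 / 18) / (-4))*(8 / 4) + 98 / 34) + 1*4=451 / 68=6.63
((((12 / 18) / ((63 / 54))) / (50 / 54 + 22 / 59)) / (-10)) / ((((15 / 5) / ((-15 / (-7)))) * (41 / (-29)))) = 92394 / 4156621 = 0.02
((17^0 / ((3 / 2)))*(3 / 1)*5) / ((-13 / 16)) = -12.31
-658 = -658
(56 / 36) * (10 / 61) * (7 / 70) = 14 / 549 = 0.03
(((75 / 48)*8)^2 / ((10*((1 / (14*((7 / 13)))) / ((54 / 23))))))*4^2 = 1323000 / 299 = 4424.75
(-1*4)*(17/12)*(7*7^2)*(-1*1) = 5831/3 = 1943.67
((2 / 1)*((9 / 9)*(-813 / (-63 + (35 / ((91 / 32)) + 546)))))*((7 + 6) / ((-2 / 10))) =1373970 / 6439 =213.38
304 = 304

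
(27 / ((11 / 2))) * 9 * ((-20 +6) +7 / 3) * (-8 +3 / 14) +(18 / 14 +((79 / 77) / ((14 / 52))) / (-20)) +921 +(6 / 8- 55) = 52617471 / 10780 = 4881.03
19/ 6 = 3.17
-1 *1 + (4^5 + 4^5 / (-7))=6137 / 7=876.71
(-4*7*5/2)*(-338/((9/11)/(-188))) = -48928880/9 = -5436542.22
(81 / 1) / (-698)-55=-38471 / 698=-55.12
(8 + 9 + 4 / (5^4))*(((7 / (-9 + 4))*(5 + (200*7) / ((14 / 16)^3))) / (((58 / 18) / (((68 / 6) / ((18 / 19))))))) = -23493161781 / 126875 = -185167.78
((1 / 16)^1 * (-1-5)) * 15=-5.62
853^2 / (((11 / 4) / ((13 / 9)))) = 37835668 / 99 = 382178.46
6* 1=6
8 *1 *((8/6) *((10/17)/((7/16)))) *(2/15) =2048/1071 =1.91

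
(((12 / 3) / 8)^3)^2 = 1 / 64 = 0.02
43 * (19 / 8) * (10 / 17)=4085 / 68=60.07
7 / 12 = 0.58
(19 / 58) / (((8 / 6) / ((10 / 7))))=0.35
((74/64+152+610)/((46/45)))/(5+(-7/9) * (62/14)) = 9890505/20608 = 479.94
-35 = -35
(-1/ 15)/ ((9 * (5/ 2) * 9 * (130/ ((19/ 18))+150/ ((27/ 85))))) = -19/ 34360875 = -0.00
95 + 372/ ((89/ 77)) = 37099/ 89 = 416.84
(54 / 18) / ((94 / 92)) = 138 / 47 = 2.94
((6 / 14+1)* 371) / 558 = 0.95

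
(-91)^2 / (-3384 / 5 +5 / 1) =-41405 / 3359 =-12.33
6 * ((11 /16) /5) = 33 /40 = 0.82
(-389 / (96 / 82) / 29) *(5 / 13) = -4.41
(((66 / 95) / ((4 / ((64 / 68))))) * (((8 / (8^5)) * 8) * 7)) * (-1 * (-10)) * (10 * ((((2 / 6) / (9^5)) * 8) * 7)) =2695 / 38145654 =0.00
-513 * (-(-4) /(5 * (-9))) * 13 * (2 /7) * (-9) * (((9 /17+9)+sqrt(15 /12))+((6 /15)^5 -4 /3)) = -23259373488 /1859375 -26676 * sqrt(5) /35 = -14213.51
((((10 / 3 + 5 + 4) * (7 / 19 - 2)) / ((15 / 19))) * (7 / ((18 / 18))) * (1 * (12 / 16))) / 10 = -8029 / 600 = -13.38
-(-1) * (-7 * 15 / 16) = -105 / 16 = -6.56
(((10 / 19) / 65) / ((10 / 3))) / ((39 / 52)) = 4 / 1235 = 0.00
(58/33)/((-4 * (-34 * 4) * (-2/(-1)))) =29/17952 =0.00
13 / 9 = 1.44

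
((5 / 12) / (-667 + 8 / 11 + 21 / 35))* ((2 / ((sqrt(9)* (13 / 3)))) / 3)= -275 / 8567208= -0.00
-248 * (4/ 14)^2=-992/ 49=-20.24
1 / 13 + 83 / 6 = 1085 / 78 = 13.91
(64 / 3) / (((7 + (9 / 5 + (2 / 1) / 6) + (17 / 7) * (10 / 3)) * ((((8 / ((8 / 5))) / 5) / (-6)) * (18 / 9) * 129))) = -2240 / 77787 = -0.03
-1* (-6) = 6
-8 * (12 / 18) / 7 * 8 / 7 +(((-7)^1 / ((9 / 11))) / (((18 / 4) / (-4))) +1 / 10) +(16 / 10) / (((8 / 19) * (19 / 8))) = 334753 / 39690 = 8.43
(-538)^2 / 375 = 289444 / 375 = 771.85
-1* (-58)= 58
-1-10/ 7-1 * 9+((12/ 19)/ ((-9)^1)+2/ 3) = -4322/ 399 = -10.83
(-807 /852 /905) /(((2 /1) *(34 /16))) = -269 /1092335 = -0.00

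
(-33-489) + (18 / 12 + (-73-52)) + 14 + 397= -469 / 2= -234.50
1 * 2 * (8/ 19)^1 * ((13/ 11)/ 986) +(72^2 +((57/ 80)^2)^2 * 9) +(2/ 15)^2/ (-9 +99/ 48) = 21866424435819206467/ 4216175124480000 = 5186.32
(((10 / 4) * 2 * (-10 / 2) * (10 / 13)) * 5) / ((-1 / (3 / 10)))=28.85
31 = 31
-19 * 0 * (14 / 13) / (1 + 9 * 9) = 0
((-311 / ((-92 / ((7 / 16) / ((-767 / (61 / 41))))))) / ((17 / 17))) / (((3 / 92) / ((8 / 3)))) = -132797 / 566046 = -0.23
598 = 598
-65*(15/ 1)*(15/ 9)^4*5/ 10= -203125/ 54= -3761.57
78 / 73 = 1.07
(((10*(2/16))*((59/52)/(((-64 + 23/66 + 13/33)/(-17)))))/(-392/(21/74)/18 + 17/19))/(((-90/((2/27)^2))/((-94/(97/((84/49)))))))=-19704938/38715372279675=-0.00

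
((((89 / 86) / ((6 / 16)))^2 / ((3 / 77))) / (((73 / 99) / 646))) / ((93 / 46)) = 84705.14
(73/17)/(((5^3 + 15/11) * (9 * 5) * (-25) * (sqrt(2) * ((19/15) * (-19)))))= 803 * sqrt(2)/1279564500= 0.00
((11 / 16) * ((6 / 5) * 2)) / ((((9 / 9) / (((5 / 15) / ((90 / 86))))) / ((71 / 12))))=33583 / 10800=3.11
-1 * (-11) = 11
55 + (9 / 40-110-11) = -2631 / 40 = -65.78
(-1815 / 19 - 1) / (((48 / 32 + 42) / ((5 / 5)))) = -3668 / 1653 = -2.22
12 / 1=12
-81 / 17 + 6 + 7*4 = 497 / 17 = 29.24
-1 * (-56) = 56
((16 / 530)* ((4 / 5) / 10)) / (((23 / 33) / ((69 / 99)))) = 16 / 6625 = 0.00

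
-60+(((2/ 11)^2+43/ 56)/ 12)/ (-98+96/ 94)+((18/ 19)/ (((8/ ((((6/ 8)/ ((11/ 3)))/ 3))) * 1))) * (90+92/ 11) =-138973048149/ 2347260608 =-59.21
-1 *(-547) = 547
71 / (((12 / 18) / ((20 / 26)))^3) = 239625 / 2197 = 109.07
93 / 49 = 1.90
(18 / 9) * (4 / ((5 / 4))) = 32 / 5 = 6.40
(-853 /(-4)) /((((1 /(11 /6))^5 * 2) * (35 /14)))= 137376503 /155520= 883.34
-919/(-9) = 919/9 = 102.11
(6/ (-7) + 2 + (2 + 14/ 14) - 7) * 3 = -60/ 7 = -8.57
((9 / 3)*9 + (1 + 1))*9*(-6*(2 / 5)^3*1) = -12528 / 125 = -100.22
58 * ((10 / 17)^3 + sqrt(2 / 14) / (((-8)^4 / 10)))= 145 * sqrt(7) / 7168 + 58000 / 4913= 11.86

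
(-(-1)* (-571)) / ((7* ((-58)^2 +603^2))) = -571 / 2568811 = -0.00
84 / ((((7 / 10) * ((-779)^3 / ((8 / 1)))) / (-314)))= 301440 / 472729139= 0.00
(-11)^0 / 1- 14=-13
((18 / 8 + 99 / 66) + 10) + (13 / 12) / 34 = 5623 / 408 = 13.78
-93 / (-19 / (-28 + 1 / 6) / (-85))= 11580.13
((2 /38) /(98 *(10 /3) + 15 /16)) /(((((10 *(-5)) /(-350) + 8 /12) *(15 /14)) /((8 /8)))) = 4704 /25395875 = 0.00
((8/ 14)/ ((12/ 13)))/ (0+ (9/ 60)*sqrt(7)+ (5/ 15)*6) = 10400/ 32277 -260*sqrt(7)/ 10759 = 0.26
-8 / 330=-4 / 165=-0.02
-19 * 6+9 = -105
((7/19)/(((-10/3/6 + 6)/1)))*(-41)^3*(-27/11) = 16747803/1463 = 11447.58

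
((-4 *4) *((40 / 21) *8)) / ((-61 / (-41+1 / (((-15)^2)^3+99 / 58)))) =-138684980485120 / 846300783069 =-163.87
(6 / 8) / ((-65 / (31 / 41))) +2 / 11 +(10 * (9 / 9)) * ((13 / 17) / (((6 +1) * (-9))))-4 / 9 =-16440491 / 41861820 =-0.39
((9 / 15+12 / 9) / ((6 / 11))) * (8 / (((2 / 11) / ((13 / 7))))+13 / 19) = 1165307 / 3990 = 292.06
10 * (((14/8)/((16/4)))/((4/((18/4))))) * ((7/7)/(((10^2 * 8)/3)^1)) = 189/10240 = 0.02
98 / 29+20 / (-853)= 3.36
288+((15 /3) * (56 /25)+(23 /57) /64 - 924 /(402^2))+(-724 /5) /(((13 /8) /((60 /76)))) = 81199251397 /354810560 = 228.85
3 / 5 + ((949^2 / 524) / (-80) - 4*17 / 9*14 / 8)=-12867521 / 377280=-34.11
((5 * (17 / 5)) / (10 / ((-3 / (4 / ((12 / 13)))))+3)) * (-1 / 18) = 17 / 206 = 0.08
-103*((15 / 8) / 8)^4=-5214375 / 16777216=-0.31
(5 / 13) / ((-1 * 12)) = -5 / 156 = -0.03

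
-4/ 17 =-0.24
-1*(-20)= 20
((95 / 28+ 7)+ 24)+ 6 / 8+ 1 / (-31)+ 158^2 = 5424807 / 217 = 24999.11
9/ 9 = 1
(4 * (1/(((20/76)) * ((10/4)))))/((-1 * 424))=-19/1325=-0.01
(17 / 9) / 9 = 17 / 81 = 0.21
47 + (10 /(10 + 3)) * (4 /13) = 7983 /169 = 47.24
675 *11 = 7425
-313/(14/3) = -939/14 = -67.07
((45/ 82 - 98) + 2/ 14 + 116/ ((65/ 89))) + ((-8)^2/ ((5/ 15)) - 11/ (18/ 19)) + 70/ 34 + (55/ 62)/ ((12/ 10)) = 86608189951/ 353922660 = 244.71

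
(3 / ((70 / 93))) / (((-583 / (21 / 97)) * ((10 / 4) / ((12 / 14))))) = -5022 / 9896425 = -0.00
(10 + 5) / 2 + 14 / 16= 67 / 8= 8.38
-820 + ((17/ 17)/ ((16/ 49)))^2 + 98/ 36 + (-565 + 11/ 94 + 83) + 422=-93970361/ 108288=-867.78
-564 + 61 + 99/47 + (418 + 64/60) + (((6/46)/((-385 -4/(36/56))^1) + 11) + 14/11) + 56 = -8512575464/628023165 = -13.55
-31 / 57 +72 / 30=1.86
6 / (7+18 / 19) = 114 / 151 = 0.75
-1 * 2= -2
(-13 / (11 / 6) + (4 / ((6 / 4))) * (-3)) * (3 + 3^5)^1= -40836 / 11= -3712.36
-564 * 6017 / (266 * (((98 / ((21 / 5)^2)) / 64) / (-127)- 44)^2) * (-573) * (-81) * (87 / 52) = -2291503048676438294016 / 4478228571640369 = -511698.55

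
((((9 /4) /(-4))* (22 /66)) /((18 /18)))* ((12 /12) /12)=-1 /64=-0.02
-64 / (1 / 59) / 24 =-472 / 3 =-157.33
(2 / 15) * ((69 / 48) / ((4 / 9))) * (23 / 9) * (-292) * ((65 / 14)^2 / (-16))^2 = -137867517125 / 236027904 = -584.12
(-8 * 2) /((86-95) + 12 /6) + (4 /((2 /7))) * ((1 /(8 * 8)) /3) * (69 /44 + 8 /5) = 372073 /147840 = 2.52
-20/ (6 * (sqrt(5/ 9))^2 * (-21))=2/ 7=0.29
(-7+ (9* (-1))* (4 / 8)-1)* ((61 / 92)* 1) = -1525 / 184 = -8.29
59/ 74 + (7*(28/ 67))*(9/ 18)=11205/ 4958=2.26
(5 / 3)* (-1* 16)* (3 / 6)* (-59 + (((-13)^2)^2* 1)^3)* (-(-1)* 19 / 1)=-17706544693040720 / 3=-5902181564346906.67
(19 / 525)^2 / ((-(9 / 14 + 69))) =-722 / 38390625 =-0.00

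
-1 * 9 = -9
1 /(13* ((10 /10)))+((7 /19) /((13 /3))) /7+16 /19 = 230 /247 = 0.93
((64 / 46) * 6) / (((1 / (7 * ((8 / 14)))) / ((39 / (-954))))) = -1664 / 1219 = -1.37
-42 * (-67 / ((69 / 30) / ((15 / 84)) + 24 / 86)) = 213.84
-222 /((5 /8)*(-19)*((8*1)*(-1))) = -222 /95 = -2.34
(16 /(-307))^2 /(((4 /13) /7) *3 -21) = -23296 /178978851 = -0.00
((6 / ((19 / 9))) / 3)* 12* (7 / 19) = 1512 / 361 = 4.19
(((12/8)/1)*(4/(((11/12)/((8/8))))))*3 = 216/11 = 19.64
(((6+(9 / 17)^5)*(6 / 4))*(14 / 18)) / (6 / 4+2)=2859397 / 1419857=2.01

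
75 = 75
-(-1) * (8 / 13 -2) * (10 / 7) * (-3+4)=-180 / 91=-1.98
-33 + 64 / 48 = -95 / 3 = -31.67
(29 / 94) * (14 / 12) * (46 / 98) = 667 / 3948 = 0.17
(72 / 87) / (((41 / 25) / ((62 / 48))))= 775 / 1189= 0.65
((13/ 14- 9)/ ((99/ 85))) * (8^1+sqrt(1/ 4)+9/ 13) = -2295595/ 36036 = -63.70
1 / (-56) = -1 / 56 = -0.02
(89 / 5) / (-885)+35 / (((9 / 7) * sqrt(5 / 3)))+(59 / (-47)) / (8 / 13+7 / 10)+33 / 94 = -14779937 / 23709150+49 * sqrt(15) / 9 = 20.46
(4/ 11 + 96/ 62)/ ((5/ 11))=652/ 155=4.21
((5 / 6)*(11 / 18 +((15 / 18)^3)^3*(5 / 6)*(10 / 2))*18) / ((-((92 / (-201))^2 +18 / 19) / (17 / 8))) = -621879926635595 / 15909931892736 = -39.09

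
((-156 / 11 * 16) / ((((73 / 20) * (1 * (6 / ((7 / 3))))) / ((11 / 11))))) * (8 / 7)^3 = -4259840 / 118041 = -36.09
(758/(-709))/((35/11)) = -8338/24815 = -0.34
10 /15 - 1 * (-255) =767 /3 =255.67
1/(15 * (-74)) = -1/1110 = -0.00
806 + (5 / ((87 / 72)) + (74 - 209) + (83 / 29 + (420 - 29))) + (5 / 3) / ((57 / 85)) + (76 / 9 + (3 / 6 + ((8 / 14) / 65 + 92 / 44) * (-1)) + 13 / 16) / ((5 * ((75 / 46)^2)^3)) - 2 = 814602488752123077406 / 761619012451171875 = 1069.57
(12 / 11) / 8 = 0.14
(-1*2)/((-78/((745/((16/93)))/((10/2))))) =4619/208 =22.21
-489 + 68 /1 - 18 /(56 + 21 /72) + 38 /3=-1656271 /4053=-408.65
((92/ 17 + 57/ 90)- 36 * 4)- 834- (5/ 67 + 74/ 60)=-5542732/ 5695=-973.26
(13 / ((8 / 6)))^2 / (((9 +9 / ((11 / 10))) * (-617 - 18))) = -1859 / 213360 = -0.01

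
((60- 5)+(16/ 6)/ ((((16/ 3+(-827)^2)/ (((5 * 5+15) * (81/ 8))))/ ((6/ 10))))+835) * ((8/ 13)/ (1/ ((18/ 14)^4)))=95848683955632/ 64042927039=1496.63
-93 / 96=-31 / 32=-0.97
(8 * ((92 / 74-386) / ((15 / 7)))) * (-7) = 5580512 / 555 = 10054.98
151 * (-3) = -453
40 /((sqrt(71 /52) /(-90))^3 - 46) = -137493735275520000000 /158117795566847642089 + 215317440000 * sqrt(923) /158117795566847642089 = -0.87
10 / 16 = 5 / 8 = 0.62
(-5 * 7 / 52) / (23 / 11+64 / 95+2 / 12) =-109725 / 477854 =-0.23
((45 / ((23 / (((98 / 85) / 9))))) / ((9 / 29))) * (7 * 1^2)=19894 / 3519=5.65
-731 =-731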